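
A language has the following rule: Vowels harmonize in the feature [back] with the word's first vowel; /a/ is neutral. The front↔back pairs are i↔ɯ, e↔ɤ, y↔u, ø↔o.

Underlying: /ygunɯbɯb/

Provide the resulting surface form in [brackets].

[ygynibib]

/u/ harmonizes with /y/ ([-back]) → [y]
/ɯ/ harmonizes with /y/ ([-back]) → [i]
/ɯ/ harmonizes with /y/ ([-back]) → [i]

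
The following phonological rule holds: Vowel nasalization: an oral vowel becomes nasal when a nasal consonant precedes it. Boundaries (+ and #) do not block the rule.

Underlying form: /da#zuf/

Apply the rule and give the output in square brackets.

no segment meets the rule's conditions; no change.

[da#zuf]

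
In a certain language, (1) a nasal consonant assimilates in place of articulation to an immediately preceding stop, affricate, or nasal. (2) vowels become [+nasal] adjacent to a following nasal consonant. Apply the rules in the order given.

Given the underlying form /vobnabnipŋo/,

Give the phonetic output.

Rule 1: /n/ after /b/ (labial) → [m]
Rule 1: /n/ after /b/ (labial) → [m]
Rule 1: /ŋ/ after /p/ (labial) → [m]
After rule 1: vobmabmipmo
Rule 2: no segment meets the rule's conditions; no change.

[vobmabmipmo]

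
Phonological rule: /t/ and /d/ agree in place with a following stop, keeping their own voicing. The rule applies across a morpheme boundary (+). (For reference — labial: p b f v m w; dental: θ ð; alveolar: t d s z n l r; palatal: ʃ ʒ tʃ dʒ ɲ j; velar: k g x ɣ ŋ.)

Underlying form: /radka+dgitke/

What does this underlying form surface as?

/d/ before /k/ (velar) → [g]
/d/ before /g/ (velar) → [g]
/t/ before /k/ (velar) → [k]

[ragka+ggikke]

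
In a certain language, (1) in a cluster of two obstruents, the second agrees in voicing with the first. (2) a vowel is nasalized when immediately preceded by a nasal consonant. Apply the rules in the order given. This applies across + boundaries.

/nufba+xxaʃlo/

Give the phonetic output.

[nũfpa+xxaʃlo]

Rule 1: /b/ after /f/ (voiceless) → [p]
After rule 1: nufpa+xxaʃlo
Rule 2: /u/ after nasal /n/ → [ũ]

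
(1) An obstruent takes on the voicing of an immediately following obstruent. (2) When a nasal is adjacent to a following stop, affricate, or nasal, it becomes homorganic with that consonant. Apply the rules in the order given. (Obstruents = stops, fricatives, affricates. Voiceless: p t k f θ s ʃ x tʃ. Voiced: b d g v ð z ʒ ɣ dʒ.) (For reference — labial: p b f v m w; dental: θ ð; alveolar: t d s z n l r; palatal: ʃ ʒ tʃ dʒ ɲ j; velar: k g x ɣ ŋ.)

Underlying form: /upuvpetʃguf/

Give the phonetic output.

[upufpedʒguf]

Rule 1: /v/ before /p/ (voiceless) → [f]
Rule 1: /tʃ/ before /g/ (voiced) → [dʒ]
After rule 1: upufpedʒguf
Rule 2: no segment meets the rule's conditions; no change.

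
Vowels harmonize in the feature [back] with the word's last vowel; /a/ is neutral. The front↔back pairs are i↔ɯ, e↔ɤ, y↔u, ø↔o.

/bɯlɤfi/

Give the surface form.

[bilefi]

/ɯ/ harmonizes with /i/ ([-back]) → [i]
/ɤ/ harmonizes with /i/ ([-back]) → [e]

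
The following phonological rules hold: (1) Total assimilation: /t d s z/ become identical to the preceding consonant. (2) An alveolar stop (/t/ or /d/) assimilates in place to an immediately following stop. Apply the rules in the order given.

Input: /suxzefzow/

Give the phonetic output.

[suxxeffow]

Rule 1: /z/ after /x/ → [x] (total assimilation)
Rule 1: /z/ after /f/ → [f] (total assimilation)
After rule 1: suxxeffow
Rule 2: no segment meets the rule's conditions; no change.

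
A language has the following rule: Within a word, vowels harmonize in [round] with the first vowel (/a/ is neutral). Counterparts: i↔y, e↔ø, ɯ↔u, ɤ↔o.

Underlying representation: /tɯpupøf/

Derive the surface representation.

[tɯpɯpef]

/u/ harmonizes with /ɯ/ ([-round]) → [ɯ]
/ø/ harmonizes with /ɯ/ ([-round]) → [e]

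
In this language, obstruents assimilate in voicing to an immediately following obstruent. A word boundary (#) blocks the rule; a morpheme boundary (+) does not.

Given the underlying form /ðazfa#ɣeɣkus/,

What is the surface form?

[ðasfa#ɣexkus]

/z/ before /f/ (voiceless) → [s]
/ɣ/ before /k/ (voiceless) → [x]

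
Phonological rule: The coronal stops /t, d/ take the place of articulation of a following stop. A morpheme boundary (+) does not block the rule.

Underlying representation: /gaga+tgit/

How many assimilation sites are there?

/t/ before /g/ (velar) → [k]
1 segment changes.

1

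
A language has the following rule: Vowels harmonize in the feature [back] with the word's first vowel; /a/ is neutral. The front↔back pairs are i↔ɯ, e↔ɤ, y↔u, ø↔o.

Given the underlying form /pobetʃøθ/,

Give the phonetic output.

/e/ harmonizes with /o/ ([+back]) → [ɤ]
/ø/ harmonizes with /o/ ([+back]) → [o]

[pobɤtʃoθ]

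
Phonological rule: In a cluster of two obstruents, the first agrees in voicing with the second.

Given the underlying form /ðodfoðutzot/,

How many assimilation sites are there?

2

/d/ before /f/ (voiceless) → [t]
/t/ before /z/ (voiced) → [d]
2 segments change.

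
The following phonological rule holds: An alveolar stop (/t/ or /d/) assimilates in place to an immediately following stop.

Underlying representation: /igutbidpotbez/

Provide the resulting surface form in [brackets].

[igupbibpopbez]

/t/ before /b/ (labial) → [p]
/d/ before /p/ (labial) → [b]
/t/ before /b/ (labial) → [p]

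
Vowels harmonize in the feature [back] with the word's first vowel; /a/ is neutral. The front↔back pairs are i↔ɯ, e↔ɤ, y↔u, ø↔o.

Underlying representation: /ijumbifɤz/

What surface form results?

/u/ harmonizes with /i/ ([-back]) → [y]
/ɤ/ harmonizes with /i/ ([-back]) → [e]

[ijymbifez]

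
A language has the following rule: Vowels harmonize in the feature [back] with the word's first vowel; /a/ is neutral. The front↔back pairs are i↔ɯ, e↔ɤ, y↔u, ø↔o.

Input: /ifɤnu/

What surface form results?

/ɤ/ harmonizes with /i/ ([-back]) → [e]
/u/ harmonizes with /i/ ([-back]) → [y]

[ifeny]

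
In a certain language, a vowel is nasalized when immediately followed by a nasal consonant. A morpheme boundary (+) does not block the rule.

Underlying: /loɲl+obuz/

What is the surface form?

/o/ before nasal /ɲ/ → [õ]

[lõɲl+obuz]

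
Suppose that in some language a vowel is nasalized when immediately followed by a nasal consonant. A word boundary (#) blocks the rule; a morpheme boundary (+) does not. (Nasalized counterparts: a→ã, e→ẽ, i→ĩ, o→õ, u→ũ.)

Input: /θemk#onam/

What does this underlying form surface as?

/e/ before nasal /m/ → [ẽ]
/o/ before nasal /n/ → [õ]
/a/ before nasal /m/ → [ã]

[θẽmk#õnãm]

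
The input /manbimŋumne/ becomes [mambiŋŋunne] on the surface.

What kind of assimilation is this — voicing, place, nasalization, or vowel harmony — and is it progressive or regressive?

/n/→[m] /m/→[ŋ] /m/→[n].
Each target copies a feature from the following segment, so the direction is regressive.

place assimilation, regressive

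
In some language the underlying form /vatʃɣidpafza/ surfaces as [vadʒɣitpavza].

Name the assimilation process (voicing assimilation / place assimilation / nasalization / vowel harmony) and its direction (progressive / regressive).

voicing assimilation, regressive

/tʃ/→[dʒ] /d/→[t] /f/→[v].
Each target copies a feature from the following segment, so the direction is regressive.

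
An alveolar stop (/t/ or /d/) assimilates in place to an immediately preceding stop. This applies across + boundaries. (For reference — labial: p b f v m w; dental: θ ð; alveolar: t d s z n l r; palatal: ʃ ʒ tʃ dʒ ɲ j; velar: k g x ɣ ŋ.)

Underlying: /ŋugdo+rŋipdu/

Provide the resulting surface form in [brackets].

[ŋuggo+rŋipbu]

/d/ after /g/ (velar) → [g]
/d/ after /p/ (labial) → [b]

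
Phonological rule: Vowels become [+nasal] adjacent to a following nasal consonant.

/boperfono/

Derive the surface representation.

/o/ before nasal /n/ → [õ]

[boperfõno]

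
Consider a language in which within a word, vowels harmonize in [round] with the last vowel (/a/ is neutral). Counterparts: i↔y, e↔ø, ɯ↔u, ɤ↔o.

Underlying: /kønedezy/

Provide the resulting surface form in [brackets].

/e/ harmonizes with /y/ ([+round]) → [ø]
/e/ harmonizes with /y/ ([+round]) → [ø]

[kønødøzy]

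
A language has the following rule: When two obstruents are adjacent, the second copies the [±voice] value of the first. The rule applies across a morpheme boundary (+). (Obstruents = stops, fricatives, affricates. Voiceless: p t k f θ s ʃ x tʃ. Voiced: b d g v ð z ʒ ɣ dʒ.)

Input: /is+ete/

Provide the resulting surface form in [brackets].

no segment meets the rule's conditions; no change.

[is+ete]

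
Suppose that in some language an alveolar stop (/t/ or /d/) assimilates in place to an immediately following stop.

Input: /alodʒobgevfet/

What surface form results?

[alodʒobgevfet]

no segment meets the rule's conditions; no change.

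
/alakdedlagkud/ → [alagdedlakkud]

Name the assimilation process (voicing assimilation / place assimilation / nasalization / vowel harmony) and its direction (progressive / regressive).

/k/→[g] /g/→[k].
Each target copies a feature from the following segment, so the direction is regressive.

voicing assimilation, regressive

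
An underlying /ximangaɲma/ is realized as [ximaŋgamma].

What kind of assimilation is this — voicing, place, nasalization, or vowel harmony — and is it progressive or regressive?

/n/→[ŋ] /ɲ/→[m].
Each target copies a feature from the following segment, so the direction is regressive.

place assimilation, regressive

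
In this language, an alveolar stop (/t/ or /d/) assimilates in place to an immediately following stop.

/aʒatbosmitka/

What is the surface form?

[aʒapbosmikka]

/t/ before /b/ (labial) → [p]
/t/ before /k/ (velar) → [k]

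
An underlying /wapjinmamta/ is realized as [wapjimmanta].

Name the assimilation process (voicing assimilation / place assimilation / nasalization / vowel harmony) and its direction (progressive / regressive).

/n/→[m] /m/→[n].
Each target copies a feature from the following segment, so the direction is regressive.

place assimilation, regressive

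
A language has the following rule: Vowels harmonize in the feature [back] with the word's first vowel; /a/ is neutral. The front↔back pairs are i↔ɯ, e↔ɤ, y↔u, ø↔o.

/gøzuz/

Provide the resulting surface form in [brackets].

/u/ harmonizes with /ø/ ([-back]) → [y]

[gøzyz]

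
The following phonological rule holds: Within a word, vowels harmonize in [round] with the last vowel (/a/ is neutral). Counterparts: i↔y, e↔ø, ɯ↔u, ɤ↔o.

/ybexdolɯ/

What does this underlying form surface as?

/y/ harmonizes with /ɯ/ ([-round]) → [i]
/o/ harmonizes with /ɯ/ ([-round]) → [ɤ]

[ibexdɤlɯ]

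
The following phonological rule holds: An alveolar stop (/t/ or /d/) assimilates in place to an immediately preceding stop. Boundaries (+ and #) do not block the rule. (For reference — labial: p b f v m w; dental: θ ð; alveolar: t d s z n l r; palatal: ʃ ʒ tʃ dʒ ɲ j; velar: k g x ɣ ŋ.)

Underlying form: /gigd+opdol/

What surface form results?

/d/ after /g/ (velar) → [g]
/d/ after /p/ (labial) → [b]

[gigg+opbol]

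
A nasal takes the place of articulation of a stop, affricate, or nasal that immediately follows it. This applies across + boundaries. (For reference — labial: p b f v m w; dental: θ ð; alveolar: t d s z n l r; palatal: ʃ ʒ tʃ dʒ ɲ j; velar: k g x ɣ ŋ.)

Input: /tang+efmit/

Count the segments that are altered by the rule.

/n/ before /g/ (velar) → [ŋ]
1 segment changes.

1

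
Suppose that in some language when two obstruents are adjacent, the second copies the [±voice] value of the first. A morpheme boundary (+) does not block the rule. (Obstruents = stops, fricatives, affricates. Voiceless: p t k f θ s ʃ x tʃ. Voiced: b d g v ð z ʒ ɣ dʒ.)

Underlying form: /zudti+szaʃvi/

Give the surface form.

[zuddi+ssaʃfi]

/t/ after /d/ (voiced) → [d]
/z/ after /s/ (voiceless) → [s]
/v/ after /ʃ/ (voiceless) → [f]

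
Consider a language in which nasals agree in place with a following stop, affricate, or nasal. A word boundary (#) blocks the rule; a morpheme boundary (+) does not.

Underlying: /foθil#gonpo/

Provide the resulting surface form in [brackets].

[foθil#gompo]

/n/ before /p/ (labial) → [m]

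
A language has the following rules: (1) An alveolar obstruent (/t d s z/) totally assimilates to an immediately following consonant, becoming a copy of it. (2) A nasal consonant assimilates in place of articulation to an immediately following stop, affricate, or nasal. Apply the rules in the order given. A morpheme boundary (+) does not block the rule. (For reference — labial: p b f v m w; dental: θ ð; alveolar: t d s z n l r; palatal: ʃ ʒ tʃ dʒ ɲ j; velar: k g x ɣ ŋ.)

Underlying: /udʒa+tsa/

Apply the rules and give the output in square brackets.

[udʒa+ssa]

Rule 1: /t/ before /s/ → [s] (total assimilation)
After rule 1: udʒa+ssa
Rule 2: no segment meets the rule's conditions; no change.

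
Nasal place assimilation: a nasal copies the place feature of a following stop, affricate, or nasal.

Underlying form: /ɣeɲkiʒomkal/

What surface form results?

[ɣeŋkiʒoŋkal]

/ɲ/ before /k/ (velar) → [ŋ]
/m/ before /k/ (velar) → [ŋ]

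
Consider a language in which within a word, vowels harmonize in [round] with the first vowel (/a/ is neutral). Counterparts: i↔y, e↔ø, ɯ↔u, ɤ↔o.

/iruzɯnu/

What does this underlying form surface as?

[irɯzɯnɯ]

/u/ harmonizes with /i/ ([-round]) → [ɯ]
/u/ harmonizes with /i/ ([-round]) → [ɯ]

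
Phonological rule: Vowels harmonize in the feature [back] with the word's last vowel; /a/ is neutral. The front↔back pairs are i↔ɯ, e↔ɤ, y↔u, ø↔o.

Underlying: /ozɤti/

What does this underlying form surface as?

/o/ harmonizes with /i/ ([-back]) → [ø]
/ɤ/ harmonizes with /i/ ([-back]) → [e]

[øzeti]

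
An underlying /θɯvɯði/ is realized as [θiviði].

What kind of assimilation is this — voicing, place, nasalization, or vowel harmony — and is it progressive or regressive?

/ɯ/→[i] /ɯ/→[i].
Vowels agree with the last vowel, so the harmony is regressive.

vowel harmony, regressive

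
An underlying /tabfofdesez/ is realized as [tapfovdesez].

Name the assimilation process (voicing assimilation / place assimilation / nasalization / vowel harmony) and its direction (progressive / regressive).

/b/→[p] /f/→[v].
Each target copies a feature from the following segment, so the direction is regressive.

voicing assimilation, regressive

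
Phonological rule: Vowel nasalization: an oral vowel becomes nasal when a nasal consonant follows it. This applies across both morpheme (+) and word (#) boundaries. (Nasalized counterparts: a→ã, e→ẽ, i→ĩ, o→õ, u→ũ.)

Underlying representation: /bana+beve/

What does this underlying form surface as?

/a/ before nasal /n/ → [ã]

[bãna+beve]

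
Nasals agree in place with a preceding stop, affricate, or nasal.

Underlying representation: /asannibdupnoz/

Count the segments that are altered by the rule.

1

/n/ after /p/ (labial) → [m]
1 segment changes.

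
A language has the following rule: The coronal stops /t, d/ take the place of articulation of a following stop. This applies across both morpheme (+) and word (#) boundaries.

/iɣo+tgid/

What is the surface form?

/t/ before /g/ (velar) → [k]

[iɣo+kgid]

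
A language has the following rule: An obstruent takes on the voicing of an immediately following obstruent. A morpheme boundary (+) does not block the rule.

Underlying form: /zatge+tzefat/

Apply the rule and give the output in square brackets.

[zadge+dzefat]

/t/ before /g/ (voiced) → [d]
/t/ before /z/ (voiced) → [d]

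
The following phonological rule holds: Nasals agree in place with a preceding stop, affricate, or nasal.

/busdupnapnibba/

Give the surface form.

[busdupmapmibba]

/n/ after /p/ (labial) → [m]
/n/ after /p/ (labial) → [m]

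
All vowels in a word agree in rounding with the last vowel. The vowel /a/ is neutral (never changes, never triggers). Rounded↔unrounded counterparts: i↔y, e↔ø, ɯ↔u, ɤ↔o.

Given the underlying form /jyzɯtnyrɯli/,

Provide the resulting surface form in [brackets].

/y/ harmonizes with /i/ ([-round]) → [i]
/y/ harmonizes with /i/ ([-round]) → [i]

[jizɯtnirɯli]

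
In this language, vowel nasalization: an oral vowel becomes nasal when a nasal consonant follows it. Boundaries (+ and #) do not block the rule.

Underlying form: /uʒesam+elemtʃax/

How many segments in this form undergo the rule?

/a/ before nasal /m/ → [ã]
/e/ before nasal /m/ → [ẽ]
2 segments change.

2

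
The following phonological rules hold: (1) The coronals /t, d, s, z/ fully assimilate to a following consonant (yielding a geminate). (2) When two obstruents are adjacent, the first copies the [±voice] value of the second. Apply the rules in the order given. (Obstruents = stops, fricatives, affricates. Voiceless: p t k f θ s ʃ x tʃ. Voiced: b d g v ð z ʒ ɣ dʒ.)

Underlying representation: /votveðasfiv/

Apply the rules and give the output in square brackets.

Rule 1: /t/ before /v/ → [v] (total assimilation)
Rule 1: /s/ before /f/ → [f] (total assimilation)
After rule 1: vovveðaffiv
Rule 2: no segment meets the rule's conditions; no change.

[vovveðaffiv]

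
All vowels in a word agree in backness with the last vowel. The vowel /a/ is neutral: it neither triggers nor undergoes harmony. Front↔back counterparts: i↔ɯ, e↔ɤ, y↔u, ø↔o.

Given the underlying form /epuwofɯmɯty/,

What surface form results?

[epywøfimity]

/u/ harmonizes with /y/ ([-back]) → [y]
/o/ harmonizes with /y/ ([-back]) → [ø]
/ɯ/ harmonizes with /y/ ([-back]) → [i]
/ɯ/ harmonizes with /y/ ([-back]) → [i]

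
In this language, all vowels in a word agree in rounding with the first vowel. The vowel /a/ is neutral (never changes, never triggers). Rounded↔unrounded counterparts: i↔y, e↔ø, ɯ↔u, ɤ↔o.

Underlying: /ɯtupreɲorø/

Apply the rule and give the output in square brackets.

[ɯtɯpreɲɤre]

/u/ harmonizes with /ɯ/ ([-round]) → [ɯ]
/o/ harmonizes with /ɯ/ ([-round]) → [ɤ]
/ø/ harmonizes with /ɯ/ ([-round]) → [e]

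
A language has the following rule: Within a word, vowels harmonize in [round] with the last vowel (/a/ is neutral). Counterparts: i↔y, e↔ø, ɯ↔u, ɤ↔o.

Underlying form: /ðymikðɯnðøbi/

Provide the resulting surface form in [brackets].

/y/ harmonizes with /i/ ([-round]) → [i]
/ø/ harmonizes with /i/ ([-round]) → [e]

[ðimikðɯnðebi]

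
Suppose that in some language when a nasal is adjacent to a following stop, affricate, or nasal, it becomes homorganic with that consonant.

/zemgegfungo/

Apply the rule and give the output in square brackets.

/m/ before /g/ (velar) → [ŋ]
/n/ before /g/ (velar) → [ŋ]

[zeŋgegfuŋgo]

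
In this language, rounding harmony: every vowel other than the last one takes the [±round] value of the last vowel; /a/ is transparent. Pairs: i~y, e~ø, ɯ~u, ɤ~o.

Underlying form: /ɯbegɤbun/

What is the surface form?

/ɯ/ harmonizes with /u/ ([+round]) → [u]
/e/ harmonizes with /u/ ([+round]) → [ø]
/ɤ/ harmonizes with /u/ ([+round]) → [o]

[ubøgobun]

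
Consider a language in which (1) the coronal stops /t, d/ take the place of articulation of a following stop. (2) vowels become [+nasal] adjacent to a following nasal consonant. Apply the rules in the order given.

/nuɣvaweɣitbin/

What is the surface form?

Rule 1: /t/ before /b/ (labial) → [p]
After rule 1: nuɣvaweɣipbin
Rule 2: /i/ before nasal /n/ → [ĩ]

[nuɣvaweɣipbĩn]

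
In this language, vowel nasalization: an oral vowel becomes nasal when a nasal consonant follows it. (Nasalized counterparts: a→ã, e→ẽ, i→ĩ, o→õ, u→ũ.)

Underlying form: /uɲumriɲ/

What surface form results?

[ũɲũmrĩɲ]

/u/ before nasal /ɲ/ → [ũ]
/u/ before nasal /m/ → [ũ]
/i/ before nasal /ɲ/ → [ĩ]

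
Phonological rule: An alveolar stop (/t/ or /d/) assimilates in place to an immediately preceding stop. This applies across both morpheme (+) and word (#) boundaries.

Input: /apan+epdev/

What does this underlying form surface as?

/d/ after /p/ (labial) → [b]

[apan+epbev]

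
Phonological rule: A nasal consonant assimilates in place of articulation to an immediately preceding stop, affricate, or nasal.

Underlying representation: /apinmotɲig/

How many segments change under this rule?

2

/m/ after /n/ (alveolar) → [n]
/ɲ/ after /t/ (alveolar) → [n]
2 segments change.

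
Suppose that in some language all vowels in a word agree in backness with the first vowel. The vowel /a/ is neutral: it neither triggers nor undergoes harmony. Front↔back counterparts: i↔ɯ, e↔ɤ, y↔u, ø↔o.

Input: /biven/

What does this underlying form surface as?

no segment meets the rule's conditions; no change.

[biven]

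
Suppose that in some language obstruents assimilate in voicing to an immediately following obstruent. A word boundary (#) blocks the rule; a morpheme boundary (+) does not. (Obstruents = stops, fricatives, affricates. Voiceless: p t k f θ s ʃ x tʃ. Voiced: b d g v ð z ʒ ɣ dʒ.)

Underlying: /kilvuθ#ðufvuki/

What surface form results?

/f/ before /v/ (voiced) → [v]

[kilvuθ#ðuvvuki]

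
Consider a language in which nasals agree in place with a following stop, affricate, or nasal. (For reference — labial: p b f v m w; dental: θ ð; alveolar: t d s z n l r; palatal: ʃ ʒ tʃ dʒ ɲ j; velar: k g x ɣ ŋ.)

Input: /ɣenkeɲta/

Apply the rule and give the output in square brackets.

[ɣeŋkenta]

/n/ before /k/ (velar) → [ŋ]
/ɲ/ before /t/ (alveolar) → [n]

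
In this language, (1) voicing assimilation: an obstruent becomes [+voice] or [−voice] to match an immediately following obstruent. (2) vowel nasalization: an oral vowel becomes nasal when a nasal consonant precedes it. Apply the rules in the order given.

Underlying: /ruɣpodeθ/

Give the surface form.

Rule 1: /ɣ/ before /p/ (voiceless) → [x]
After rule 1: ruxpodeθ
Rule 2: no segment meets the rule's conditions; no change.

[ruxpodeθ]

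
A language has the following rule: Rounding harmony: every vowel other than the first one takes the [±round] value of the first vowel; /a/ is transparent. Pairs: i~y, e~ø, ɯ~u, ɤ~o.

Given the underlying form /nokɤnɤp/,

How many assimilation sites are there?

2

/ɤ/ harmonizes with /o/ ([+round]) → [o]
/ɤ/ harmonizes with /o/ ([+round]) → [o]
2 segments change.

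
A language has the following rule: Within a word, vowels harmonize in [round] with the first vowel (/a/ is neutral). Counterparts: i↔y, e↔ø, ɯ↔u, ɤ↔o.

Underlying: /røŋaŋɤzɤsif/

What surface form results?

/ɤ/ harmonizes with /ø/ ([+round]) → [o]
/ɤ/ harmonizes with /ø/ ([+round]) → [o]
/i/ harmonizes with /ø/ ([+round]) → [y]

[røŋaŋozosyf]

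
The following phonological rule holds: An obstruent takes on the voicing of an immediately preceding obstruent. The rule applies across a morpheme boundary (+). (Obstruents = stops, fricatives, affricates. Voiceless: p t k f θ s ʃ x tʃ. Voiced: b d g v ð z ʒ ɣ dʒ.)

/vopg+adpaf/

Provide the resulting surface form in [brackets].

/g/ after /p/ (voiceless) → [k]
/p/ after /d/ (voiced) → [b]

[vopk+adbaf]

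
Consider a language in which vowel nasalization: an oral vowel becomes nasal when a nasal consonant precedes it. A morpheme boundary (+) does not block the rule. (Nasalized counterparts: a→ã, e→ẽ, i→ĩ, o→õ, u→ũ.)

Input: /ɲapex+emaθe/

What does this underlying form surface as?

/a/ after nasal /ɲ/ → [ã]
/a/ after nasal /m/ → [ã]

[ɲãpex+emãθe]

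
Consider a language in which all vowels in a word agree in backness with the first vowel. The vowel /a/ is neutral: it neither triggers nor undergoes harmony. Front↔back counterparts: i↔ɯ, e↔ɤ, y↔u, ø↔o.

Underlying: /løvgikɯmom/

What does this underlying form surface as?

[løvgikimøm]

/ɯ/ harmonizes with /ø/ ([-back]) → [i]
/o/ harmonizes with /ø/ ([-back]) → [ø]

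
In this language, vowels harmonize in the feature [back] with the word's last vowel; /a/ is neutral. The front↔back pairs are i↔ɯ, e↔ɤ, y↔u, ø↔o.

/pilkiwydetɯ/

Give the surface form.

[pɯlkɯwudɤtɯ]

/i/ harmonizes with /ɯ/ ([+back]) → [ɯ]
/i/ harmonizes with /ɯ/ ([+back]) → [ɯ]
/y/ harmonizes with /ɯ/ ([+back]) → [u]
/e/ harmonizes with /ɯ/ ([+back]) → [ɤ]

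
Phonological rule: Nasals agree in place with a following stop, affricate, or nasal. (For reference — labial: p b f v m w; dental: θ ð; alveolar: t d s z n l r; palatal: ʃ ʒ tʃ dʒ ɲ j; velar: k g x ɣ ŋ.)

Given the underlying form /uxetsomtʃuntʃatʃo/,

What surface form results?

/m/ before /tʃ/ (palatal) → [ɲ]
/n/ before /tʃ/ (palatal) → [ɲ]

[uxetsoɲtʃuɲtʃatʃo]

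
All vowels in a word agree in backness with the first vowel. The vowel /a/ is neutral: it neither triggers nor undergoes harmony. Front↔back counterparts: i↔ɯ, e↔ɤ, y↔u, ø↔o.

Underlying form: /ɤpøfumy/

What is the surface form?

/ø/ harmonizes with /ɤ/ ([+back]) → [o]
/y/ harmonizes with /ɤ/ ([+back]) → [u]

[ɤpofumu]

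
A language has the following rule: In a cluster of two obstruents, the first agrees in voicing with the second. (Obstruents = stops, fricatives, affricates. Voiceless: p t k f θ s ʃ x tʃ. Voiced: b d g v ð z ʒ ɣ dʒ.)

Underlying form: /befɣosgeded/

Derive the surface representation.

[bevɣozgeded]

/f/ before /ɣ/ (voiced) → [v]
/s/ before /g/ (voiced) → [z]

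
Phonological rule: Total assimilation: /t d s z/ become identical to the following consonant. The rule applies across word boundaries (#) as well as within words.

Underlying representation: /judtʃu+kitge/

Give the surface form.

/d/ before /tʃ/ → [tʃ] (total assimilation)
/t/ before /g/ → [g] (total assimilation)

[jutʃtʃu+kigge]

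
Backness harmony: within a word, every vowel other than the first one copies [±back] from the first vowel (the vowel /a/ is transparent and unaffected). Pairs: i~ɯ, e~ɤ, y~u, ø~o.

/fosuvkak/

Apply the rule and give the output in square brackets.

[fosuvkak]

no segment meets the rule's conditions; no change.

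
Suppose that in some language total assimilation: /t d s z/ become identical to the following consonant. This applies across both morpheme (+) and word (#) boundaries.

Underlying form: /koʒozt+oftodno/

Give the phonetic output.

/z/ before /t/ → [t] (total assimilation)
/d/ before /n/ → [n] (total assimilation)

[koʒott+oftonno]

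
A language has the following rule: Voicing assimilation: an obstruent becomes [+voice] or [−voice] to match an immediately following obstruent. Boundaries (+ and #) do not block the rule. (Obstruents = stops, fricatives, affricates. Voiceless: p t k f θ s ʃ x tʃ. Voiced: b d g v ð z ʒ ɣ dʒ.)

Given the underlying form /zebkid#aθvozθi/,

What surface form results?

[zepkid#aðvosθi]

/b/ before /k/ (voiceless) → [p]
/θ/ before /v/ (voiced) → [ð]
/z/ before /θ/ (voiceless) → [s]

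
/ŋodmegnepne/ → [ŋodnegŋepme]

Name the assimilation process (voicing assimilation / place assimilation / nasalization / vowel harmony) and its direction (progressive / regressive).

/m/→[n] /n/→[ŋ] /n/→[m].
Each target copies a feature from the preceding segment, so the direction is progressive.

place assimilation, progressive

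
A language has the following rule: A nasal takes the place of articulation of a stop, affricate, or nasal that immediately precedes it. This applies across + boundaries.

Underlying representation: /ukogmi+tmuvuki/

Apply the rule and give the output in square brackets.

[ukogŋi+tnuvuki]

/m/ after /g/ (velar) → [ŋ]
/m/ after /t/ (alveolar) → [n]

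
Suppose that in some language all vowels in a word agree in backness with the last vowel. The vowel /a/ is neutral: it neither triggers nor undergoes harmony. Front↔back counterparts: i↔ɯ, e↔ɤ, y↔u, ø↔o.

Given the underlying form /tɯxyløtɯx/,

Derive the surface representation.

[tɯxulotɯx]

/y/ harmonizes with /ɯ/ ([+back]) → [u]
/ø/ harmonizes with /ɯ/ ([+back]) → [o]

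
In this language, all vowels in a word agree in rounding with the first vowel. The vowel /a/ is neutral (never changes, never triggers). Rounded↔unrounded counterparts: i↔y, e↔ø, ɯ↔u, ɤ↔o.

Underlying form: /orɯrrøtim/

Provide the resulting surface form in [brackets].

[orurrøtym]

/ɯ/ harmonizes with /o/ ([+round]) → [u]
/i/ harmonizes with /o/ ([+round]) → [y]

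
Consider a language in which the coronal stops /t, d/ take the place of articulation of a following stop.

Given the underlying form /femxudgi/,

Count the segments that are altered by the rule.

/d/ before /g/ (velar) → [g]
1 segment changes.

1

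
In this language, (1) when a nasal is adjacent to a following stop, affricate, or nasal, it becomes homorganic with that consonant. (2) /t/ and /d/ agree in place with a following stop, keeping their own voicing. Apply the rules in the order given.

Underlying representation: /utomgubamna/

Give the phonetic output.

[utoŋgubanna]

Rule 1: /m/ before /g/ (velar) → [ŋ]
Rule 1: /m/ before /n/ (alveolar) → [n]
After rule 1: utoŋgubanna
Rule 2: no segment meets the rule's conditions; no change.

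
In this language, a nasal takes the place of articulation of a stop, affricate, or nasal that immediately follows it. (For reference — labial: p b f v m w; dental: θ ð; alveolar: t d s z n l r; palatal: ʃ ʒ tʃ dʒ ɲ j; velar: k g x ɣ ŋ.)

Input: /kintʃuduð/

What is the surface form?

/n/ before /tʃ/ (palatal) → [ɲ]

[kiɲtʃuduð]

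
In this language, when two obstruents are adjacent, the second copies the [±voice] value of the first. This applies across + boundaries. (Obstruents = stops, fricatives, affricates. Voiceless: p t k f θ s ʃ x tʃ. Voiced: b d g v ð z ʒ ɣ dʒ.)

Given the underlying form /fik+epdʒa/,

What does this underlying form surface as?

/dʒ/ after /p/ (voiceless) → [tʃ]

[fik+eptʃa]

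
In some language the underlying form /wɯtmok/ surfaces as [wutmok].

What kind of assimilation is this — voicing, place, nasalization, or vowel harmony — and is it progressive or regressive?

/ɯ/→[u].
Vowels agree with the last vowel, so the harmony is regressive.

vowel harmony, regressive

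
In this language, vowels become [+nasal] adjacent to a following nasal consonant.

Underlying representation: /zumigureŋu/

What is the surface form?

/u/ before nasal /m/ → [ũ]
/e/ before nasal /ŋ/ → [ẽ]

[zũmigurẽŋu]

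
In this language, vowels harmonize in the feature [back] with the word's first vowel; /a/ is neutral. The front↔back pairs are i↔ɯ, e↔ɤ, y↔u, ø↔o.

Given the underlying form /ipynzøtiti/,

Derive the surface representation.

no segment meets the rule's conditions; no change.

[ipynzøtiti]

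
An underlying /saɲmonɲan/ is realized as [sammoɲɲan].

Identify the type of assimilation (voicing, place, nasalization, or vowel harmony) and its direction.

/ɲ/→[m] /n/→[ɲ].
Each target copies a feature from the following segment, so the direction is regressive.

place assimilation, regressive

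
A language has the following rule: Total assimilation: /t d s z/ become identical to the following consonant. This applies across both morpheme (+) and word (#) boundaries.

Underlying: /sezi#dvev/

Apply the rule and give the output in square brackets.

[sezi#vvev]

/d/ before /v/ → [v] (total assimilation)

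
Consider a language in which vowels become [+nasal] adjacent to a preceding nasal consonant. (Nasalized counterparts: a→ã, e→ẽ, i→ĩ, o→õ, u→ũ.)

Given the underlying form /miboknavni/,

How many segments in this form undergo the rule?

/i/ after nasal /m/ → [ĩ]
/a/ after nasal /n/ → [ã]
/i/ after nasal /n/ → [ĩ]
3 segments change.

3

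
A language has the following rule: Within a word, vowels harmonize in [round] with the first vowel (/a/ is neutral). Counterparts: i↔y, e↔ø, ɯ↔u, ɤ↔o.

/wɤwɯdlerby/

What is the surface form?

[wɤwɯdlerbi]

/y/ harmonizes with /ɤ/ ([-round]) → [i]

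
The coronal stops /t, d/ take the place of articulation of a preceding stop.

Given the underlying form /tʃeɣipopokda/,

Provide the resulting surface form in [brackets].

/d/ after /k/ (velar) → [g]

[tʃeɣipopokga]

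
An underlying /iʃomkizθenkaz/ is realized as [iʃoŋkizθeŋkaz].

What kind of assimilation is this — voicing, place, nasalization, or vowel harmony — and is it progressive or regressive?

place assimilation, regressive

/m/→[ŋ] /n/→[ŋ].
Each target copies a feature from the following segment, so the direction is regressive.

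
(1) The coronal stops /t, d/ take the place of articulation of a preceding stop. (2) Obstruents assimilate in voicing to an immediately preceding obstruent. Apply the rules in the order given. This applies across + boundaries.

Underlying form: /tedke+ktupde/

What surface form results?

[tedge+kkuppe]

Rule 1: /t/ after /k/ (velar) → [k]
Rule 1: /d/ after /p/ (labial) → [b]
After rule 1: tedke+kkupbe
Rule 2: /k/ after /d/ (voiced) → [g]
Rule 2: /b/ after /p/ (voiceless) → [p]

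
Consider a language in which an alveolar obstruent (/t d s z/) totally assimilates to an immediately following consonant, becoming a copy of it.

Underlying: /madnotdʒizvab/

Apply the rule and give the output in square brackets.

[mannodʒdʒivvab]

/d/ before /n/ → [n] (total assimilation)
/t/ before /dʒ/ → [dʒ] (total assimilation)
/z/ before /v/ → [v] (total assimilation)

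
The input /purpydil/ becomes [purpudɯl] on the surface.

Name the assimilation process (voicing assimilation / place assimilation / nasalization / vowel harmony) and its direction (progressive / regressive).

vowel harmony, progressive

/y/→[u] /i/→[ɯ].
Vowels agree with the first vowel, so the harmony is progressive.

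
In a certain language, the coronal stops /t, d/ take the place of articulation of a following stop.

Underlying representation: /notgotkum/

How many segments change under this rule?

2

/t/ before /g/ (velar) → [k]
/t/ before /k/ (velar) → [k]
2 segments change.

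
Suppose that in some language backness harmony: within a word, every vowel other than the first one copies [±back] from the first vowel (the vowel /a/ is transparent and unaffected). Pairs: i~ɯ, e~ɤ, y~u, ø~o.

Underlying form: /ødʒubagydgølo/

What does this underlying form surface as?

[ødʒybagydgølø]

/u/ harmonizes with /ø/ ([-back]) → [y]
/o/ harmonizes with /ø/ ([-back]) → [ø]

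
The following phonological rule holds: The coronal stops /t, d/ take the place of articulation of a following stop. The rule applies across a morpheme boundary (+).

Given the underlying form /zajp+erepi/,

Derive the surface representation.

[zajp+erepi]

no segment meets the rule's conditions; no change.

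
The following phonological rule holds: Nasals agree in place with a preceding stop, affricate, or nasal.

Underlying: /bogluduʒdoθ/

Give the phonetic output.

no segment meets the rule's conditions; no change.

[bogluduʒdoθ]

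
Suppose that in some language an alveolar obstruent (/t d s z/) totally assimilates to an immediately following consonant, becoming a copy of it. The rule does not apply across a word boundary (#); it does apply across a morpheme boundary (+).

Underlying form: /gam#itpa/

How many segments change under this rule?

1

/t/ before /p/ → [p] (total assimilation)
1 segment changes.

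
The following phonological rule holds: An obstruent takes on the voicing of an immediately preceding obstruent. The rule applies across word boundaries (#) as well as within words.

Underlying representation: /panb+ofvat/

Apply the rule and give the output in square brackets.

[panb+offat]

/v/ after /f/ (voiceless) → [f]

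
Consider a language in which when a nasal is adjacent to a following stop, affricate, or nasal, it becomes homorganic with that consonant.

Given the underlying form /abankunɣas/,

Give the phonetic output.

/n/ before /k/ (velar) → [ŋ]

[abaŋkunɣas]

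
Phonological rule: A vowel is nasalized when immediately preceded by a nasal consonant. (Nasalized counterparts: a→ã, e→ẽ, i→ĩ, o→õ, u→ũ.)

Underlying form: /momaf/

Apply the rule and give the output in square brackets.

[mõmãf]

/o/ after nasal /m/ → [õ]
/a/ after nasal /m/ → [ã]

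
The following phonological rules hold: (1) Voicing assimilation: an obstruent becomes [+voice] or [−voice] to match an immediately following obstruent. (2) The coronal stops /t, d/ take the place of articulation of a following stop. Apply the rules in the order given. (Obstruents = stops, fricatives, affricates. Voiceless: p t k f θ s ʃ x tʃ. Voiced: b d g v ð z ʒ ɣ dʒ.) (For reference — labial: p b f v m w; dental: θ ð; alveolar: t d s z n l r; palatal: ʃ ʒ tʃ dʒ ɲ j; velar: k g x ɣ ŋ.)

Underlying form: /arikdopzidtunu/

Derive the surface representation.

[arigdobzittunu]

Rule 1: /k/ before /d/ (voiced) → [g]
Rule 1: /p/ before /z/ (voiced) → [b]
Rule 1: /d/ before /t/ (voiceless) → [t]
After rule 1: arigdobzittunu
Rule 2: no segment meets the rule's conditions; no change.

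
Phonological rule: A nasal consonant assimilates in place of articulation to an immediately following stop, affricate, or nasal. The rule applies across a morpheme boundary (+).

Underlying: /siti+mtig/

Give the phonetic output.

[siti+ntig]

/m/ before /t/ (alveolar) → [n]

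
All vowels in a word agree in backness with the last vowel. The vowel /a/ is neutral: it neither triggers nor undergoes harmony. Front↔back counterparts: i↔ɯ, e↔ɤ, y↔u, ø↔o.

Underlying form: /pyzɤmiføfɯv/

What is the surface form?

[puzɤmɯfofɯv]

/y/ harmonizes with /ɯ/ ([+back]) → [u]
/i/ harmonizes with /ɯ/ ([+back]) → [ɯ]
/ø/ harmonizes with /ɯ/ ([+back]) → [o]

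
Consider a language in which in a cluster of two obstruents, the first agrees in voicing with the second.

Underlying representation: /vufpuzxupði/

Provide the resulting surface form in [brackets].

/z/ before /x/ (voiceless) → [s]
/p/ before /ð/ (voiced) → [b]

[vufpusxubði]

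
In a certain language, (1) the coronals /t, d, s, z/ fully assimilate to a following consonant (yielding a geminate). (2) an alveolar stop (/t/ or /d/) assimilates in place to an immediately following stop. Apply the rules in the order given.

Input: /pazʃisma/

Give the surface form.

[paʃʃimma]

Rule 1: /z/ before /ʃ/ → [ʃ] (total assimilation)
Rule 1: /s/ before /m/ → [m] (total assimilation)
After rule 1: paʃʃimma
Rule 2: no segment meets the rule's conditions; no change.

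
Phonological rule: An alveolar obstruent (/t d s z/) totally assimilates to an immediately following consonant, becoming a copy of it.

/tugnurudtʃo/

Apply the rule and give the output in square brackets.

[tugnurutʃtʃo]

/d/ before /tʃ/ → [tʃ] (total assimilation)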